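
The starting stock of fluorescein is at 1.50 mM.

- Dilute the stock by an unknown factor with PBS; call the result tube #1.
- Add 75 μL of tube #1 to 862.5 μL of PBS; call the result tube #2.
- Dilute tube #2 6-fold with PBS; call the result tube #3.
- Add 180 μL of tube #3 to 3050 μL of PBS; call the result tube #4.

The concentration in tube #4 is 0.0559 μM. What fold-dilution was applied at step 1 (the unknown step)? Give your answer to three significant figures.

Step 1: unknown factor x
Step 2: 75 μL + 862.5 μL = 937.5 μL total → factor 937.5/75 = 12.5
Step 3: 6-fold → factor 6
Step 4: 180 μL + 3050 μL = 3230 μL total → factor 3230/180 = 17.944
Product of known-step factors = 1345.8
Overall factor = 1.50 mM / (0.0559 μM) = 26834
x = 26834 / 1345.8 = 19.9

19.9-fold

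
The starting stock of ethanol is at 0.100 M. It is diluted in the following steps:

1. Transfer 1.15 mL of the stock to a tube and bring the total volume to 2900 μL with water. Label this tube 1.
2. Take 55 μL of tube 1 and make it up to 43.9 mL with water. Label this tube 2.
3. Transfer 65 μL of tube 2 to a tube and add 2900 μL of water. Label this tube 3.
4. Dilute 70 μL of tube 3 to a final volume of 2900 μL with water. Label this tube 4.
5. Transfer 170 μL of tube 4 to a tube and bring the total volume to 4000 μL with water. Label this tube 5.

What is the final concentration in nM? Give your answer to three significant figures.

1.12 nM

Step 1: 1.15 mL brought to 2900 μL → factor 2.9/1.15 = 2.5217
Step 2: 55 μL brought to 43.9 mL → factor 43900/55 = 798.18
Step 3: 65 μL + 2900 μL = 2965 μL total → factor 2965/65 = 45.615
Step 4: 70 μL brought to 2900 μL → factor 2900/70 = 41.429
Step 5: 170 μL brought to 4000 μL → factor 4000/170 = 23.529
Overall dilution factor = 2.5217 × 798.18 × 45.615 × 41.429 × 23.529 = 8.95 × 10^7
Final = 0.100 M / 8.95 × 10^7 = 1.117 × 10^-9 M = 1.12 nM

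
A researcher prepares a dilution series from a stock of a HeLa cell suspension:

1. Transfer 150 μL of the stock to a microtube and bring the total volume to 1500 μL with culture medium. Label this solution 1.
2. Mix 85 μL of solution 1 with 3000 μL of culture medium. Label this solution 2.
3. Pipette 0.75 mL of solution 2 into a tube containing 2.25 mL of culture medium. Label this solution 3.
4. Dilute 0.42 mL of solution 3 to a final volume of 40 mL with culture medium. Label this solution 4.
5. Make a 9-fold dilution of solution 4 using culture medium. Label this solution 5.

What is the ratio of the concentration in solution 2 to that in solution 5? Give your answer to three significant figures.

Step 1: 150 μL brought to 1500 μL → factor 1500/150 = 10
Step 2: 85 μL + 3000 μL = 3085 μL total → factor 3085/85 = 36.294
Step 3: 0.75 mL + 2.25 mL = 3 mL total → factor 3/0.75 = 4
Step 4: 0.42 mL brought to 40 mL → factor 40/0.42 = 95.238
Step 5: 9-fold → factor 9
Dilution factor to solution 2 = 362.94; to solution 5 = 1.2444 × 10^6
[solution 2]/[solution 5] = (factor to solution 5)/(factor to solution 2) = 1.2444 × 10^6/362.94 = 3.43 × 10^3

3.43 × 10^3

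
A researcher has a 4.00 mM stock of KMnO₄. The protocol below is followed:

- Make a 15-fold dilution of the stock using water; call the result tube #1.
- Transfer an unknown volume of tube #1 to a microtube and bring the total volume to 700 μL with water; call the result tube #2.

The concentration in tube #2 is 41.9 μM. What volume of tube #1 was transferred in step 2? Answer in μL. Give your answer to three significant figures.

110 μL

Step 1: 15-fold → factor 15
Step 2: v brought to 700 μL → factor = 700 μL/v
Product of known-step factors = 15
Overall factor = 4.00 mM / (41.9 μM) = 95.465
Step-2 factor = 95.465 / 15 = 6.3644
v = 700 μL / 6.3644 = 110 μL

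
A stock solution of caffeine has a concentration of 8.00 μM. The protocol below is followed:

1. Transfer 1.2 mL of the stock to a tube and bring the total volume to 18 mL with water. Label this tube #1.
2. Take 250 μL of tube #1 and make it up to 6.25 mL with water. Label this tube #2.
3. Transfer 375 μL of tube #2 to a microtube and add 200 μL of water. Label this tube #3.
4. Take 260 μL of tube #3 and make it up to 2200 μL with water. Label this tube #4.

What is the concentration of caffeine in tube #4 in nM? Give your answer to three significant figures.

1.64 nM

Step 1: 1.2 mL brought to 18 mL → factor 18/1.2 = 15
Step 2: 250 μL brought to 6.25 mL → factor 6250/250 = 25
Step 3: 375 μL + 200 μL = 575 μL total → factor 575/375 = 1.5333
Step 4: 260 μL brought to 2200 μL → factor 2200/260 = 8.4615
Overall dilution factor = 15 × 25 × 1.5333 × 8.4615 = 4865.4
Final = 8.00 μM / 4865.4 = 0.001644 μM = 1.64 nM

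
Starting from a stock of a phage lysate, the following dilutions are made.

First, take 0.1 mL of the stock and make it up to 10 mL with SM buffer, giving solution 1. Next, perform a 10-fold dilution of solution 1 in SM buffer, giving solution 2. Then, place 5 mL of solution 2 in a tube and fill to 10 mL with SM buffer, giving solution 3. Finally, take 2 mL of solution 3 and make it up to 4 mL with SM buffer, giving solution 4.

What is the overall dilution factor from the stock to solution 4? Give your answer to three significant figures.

4.00 × 10^3

Step 1: 0.1 mL brought to 10 mL → factor 10/0.1 = 100
Step 2: 10-fold → factor 10
Step 3: 5 mL brought to 10 mL → factor 10/5 = 2
Step 4: 2 mL brought to 4 mL → factor 4/2 = 2
Overall dilution factor = 100 × 10 × 2 × 2 = 4000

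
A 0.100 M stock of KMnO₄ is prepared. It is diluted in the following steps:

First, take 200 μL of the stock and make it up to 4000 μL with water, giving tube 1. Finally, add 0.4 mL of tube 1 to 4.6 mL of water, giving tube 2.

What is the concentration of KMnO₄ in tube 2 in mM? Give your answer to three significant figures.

0.400 mM

Step 1: 200 μL brought to 4000 μL → factor 4000/200 = 20
Step 2: 0.4 mL + 4.6 mL = 5 mL total → factor 5/0.4 = 12.5
Overall dilution factor = 20 × 12.5 = 250
Final = 0.100 M / 250 = 0.0004000 M = 0.400 mM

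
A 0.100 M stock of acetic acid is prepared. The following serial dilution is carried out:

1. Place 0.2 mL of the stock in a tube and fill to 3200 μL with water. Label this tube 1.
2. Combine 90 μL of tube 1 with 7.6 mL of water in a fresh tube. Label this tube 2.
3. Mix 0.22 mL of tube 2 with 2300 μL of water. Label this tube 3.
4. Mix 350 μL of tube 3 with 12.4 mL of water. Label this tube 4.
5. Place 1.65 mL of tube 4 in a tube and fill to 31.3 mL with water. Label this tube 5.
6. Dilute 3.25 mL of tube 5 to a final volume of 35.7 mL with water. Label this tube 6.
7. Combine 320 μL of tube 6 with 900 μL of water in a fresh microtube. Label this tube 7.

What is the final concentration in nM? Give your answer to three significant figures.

0.221 nM

Step 1: 0.2 mL brought to 3200 μL → factor 3.2/0.2 = 16
Step 2: 90 μL + 7.6 mL = 7690 μL total → factor 7690/90 = 85.444
Step 3: 0.22 mL + 2300 μL = 2.52 mL total → factor 2.52/0.22 = 11.455
Step 4: 350 μL + 12.4 mL = 12750 μL total → factor 12750/350 = 36.429
Step 5: 1.65 mL brought to 31.3 mL → factor 31.3/1.65 = 18.97
Step 6: 3.25 mL brought to 35.7 mL → factor 35.7/3.25 = 10.985
Step 7: 320 μL + 900 μL = 1220 μL total → factor 1220/320 = 3.8125
Overall dilution factor = 16 × 85.444 × 11.455 × 36.429 × 18.97 × 10.985 × 3.8125 = 4.5319 × 10^8
Final = 0.100 M / 4.5319 × 10^8 = 2.207 × 10^-10 M = 0.221 nM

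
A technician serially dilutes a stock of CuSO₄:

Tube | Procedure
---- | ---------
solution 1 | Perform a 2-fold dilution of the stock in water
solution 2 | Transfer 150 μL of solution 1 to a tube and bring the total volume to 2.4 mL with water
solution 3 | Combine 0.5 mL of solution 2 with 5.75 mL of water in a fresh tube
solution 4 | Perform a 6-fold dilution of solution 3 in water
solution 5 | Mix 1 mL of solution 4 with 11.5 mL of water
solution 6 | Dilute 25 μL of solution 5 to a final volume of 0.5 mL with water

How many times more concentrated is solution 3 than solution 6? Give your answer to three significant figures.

Step 1: 2-fold → factor 2
Step 2: 150 μL brought to 2.4 mL → factor 2400/150 = 16
Step 3: 0.5 mL + 5.75 mL = 6.25 mL total → factor 6.25/0.5 = 12.5
Step 4: 6-fold → factor 6
Step 5: 1 mL + 11.5 mL = 12.5 mL total → factor 12.5/1 = 12.5
Step 6: 25 μL brought to 0.5 mL → factor 500/25 = 20
Dilution factor to solution 3 = 400; to solution 6 = 6 × 10^5
[solution 3]/[solution 6] = (factor to solution 6)/(factor to solution 3) = 6 × 10^5/400 = 1.50 × 10^3

1.50 × 10^3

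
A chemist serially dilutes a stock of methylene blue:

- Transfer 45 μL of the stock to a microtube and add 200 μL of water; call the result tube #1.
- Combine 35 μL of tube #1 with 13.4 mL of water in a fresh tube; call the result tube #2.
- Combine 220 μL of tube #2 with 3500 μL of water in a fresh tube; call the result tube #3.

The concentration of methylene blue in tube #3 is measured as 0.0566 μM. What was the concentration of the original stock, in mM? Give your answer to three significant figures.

Step 1: 45 μL + 200 μL = 245 μL total → factor 245/45 = 5.4444
Step 2: 35 μL + 13.4 mL = 13435 μL total → factor 13435/35 = 383.86
Step 3: 220 μL + 3500 μL = 3720 μL total → factor 3720/220 = 16.909
Overall dilution factor = 5.4444 × 383.86 × 16.909 = 35338
Stock = 0.0566 μM × 35338 = 2000 μM = 2.00 mM

2.00 mM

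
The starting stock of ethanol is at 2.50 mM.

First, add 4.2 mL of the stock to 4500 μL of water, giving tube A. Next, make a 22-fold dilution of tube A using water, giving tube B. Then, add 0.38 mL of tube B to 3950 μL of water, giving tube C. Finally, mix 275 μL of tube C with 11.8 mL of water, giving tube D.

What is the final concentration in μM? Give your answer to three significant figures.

0.110 μM

Step 1: 4.2 mL + 4500 μL = 8.7 mL total → factor 8.7/4.2 = 2.0714
Step 2: 22-fold → factor 22
Step 3: 0.38 mL + 3950 μL = 4.33 mL total → factor 4.33/0.38 = 11.395
Step 4: 275 μL + 11.8 mL = 12075 μL total → factor 12075/275 = 43.909
Overall dilution factor = 2.0714 × 22 × 11.395 × 43.909 = 22801
Final = 2.50 mM / 22801 = 0.0001096 mM = 0.110 μM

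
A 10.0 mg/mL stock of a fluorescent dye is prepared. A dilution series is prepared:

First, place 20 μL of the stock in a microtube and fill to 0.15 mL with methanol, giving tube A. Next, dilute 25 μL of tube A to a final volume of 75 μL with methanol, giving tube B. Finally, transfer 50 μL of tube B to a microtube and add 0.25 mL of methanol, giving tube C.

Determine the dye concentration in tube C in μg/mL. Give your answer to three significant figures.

Step 1: 20 μL brought to 0.15 mL → factor 150/20 = 7.5
Step 2: 25 μL brought to 75 μL → factor 75/25 = 3
Step 3: 50 μL + 0.25 mL = 300 μL total → factor 300/50 = 6
Overall dilution factor = 7.5 × 3 × 6 = 135
Final = 10.0 mg/mL / 135 = 0.07407 mg/mL = 74.1 μg/mL

74.1 μg/mL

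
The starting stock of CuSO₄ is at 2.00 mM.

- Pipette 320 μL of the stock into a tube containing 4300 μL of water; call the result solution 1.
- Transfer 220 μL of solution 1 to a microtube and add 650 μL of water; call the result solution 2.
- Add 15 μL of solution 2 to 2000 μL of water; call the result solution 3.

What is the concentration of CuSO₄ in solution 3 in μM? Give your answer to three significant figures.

0.261 μM

Step 1: 320 μL + 4300 μL = 4620 μL total → factor 4620/320 = 14.438
Step 2: 220 μL + 650 μL = 870 μL total → factor 870/220 = 3.9545
Step 3: 15 μL + 2000 μL = 2015 μL total → factor 2015/15 = 134.33
Dilution factor through solution 3 = 14.438 × 3.9545 × 134.33 = 7669.6
[solution 3] = 2.00 mM / 7669.6 = 0.0002608 mM = 0.261 μM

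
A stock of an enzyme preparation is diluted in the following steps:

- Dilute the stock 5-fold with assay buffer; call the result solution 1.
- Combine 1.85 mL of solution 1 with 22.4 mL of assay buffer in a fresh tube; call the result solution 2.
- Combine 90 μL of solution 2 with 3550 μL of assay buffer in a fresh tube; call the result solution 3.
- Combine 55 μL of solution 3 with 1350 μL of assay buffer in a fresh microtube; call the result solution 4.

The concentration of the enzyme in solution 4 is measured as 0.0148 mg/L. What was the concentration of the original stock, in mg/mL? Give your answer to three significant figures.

Step 1: 5-fold → factor 5
Step 2: 1.85 mL + 22.4 mL = 24.25 mL total → factor 24.25/1.85 = 13.108
Step 3: 90 μL + 3550 μL = 3640 μL total → factor 3640/90 = 40.444
Step 4: 55 μL + 1350 μL = 1405 μL total → factor 1405/55 = 25.545
Overall dilution factor = 5 × 13.108 × 40.444 × 25.545 = 67715
Stock = 0.0148 mg/L × 67715 = 1002 mg/L = 1.00 mg/mL

1.00 mg/mL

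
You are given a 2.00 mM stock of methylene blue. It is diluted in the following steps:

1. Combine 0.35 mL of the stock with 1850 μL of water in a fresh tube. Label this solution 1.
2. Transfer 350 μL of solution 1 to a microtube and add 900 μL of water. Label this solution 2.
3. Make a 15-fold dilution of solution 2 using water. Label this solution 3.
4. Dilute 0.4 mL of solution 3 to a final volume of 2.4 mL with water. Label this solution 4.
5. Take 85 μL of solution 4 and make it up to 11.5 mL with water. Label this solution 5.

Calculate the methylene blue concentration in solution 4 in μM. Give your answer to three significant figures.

Step 1: 0.35 mL + 1850 μL = 2.2 mL total → factor 2.2/0.35 = 6.2857
Step 2: 350 μL + 900 μL = 1250 μL total → factor 1250/350 = 3.5714
Step 3: 15-fold → factor 15
Step 4: 0.4 mL brought to 2.4 mL → factor 2.4/0.4 = 6
Dilution factor through solution 4 = 6.2857 × 3.5714 × 15 × 6 = 2020.4
[solution 4] = 2.00 mM / 2020.4 = 0.0009899 mM = 0.990 μM

0.990 μM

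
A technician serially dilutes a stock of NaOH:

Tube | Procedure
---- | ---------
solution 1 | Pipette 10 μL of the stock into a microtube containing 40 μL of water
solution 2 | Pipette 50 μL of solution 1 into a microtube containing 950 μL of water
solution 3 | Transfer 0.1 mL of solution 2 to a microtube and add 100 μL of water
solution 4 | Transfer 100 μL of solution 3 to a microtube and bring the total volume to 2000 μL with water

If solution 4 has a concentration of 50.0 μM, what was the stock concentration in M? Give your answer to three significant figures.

0.200 M

Step 1: 10 μL + 40 μL = 50 μL total → factor 50/10 = 5
Step 2: 50 μL + 950 μL = 1000 μL total → factor 1000/50 = 20
Step 3: 0.1 mL + 100 μL = 0.2 mL total → factor 0.2/0.1 = 2
Step 4: 100 μL brought to 2000 μL → factor 2000/100 = 20
Overall dilution factor = 5 × 20 × 2 × 20 = 4000
Stock = 50.0 μM × 4000 = 2.000 × 10^5 μM = 0.200 M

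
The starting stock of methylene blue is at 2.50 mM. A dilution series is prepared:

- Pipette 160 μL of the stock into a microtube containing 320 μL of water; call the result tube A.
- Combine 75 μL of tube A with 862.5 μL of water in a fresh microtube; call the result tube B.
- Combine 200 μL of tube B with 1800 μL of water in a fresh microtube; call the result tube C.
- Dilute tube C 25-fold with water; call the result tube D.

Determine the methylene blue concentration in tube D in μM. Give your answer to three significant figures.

Step 1: 160 μL + 320 μL = 480 μL total → factor 480/160 = 3
Step 2: 75 μL + 862.5 μL = 937.5 μL total → factor 937.5/75 = 12.5
Step 3: 200 μL + 1800 μL = 2000 μL total → factor 2000/200 = 10
Step 4: 25-fold → factor 25
Overall dilution factor = 3 × 12.5 × 10 × 25 = 9375
Final = 2.50 mM / 9375 = 0.0002667 mM = 0.267 μM

0.267 μM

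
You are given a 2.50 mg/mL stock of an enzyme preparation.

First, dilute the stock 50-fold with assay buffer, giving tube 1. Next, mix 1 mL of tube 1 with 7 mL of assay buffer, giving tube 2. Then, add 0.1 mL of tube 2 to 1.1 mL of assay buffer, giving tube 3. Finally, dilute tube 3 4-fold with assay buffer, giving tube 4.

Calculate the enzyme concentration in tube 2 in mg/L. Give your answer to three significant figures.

6.25 mg/L

Step 1: 50-fold → factor 50
Step 2: 1 mL + 7 mL = 8 mL total → factor 8/1 = 8
Dilution factor through tube 2 = 50 × 8 = 400
[tube 2] = 2.50 mg/mL / 400 = 0.006250 mg/mL = 6.25 mg/L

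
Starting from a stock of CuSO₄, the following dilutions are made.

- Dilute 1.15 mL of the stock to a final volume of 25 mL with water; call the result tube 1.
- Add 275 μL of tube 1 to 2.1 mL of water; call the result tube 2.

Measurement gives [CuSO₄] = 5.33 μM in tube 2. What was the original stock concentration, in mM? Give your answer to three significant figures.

1.00 mM

Step 1: 1.15 mL brought to 25 mL → factor 25/1.15 = 21.739
Step 2: 275 μL + 2.1 mL = 2375 μL total → factor 2375/275 = 8.6364
Overall dilution factor = 21.739 × 8.6364 = 187.75
Stock = 5.33 μM × 187.75 = 1001 μM = 1.00 mM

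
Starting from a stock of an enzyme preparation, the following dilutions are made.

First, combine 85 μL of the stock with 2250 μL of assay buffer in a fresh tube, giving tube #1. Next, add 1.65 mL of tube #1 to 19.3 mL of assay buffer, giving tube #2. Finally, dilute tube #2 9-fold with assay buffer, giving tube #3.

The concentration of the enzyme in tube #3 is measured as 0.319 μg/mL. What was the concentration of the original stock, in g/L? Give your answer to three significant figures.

1.00 g/L

Step 1: 85 μL + 2250 μL = 2335 μL total → factor 2335/85 = 27.471
Step 2: 1.65 mL + 19.3 mL = 20.95 mL total → factor 20.95/1.65 = 12.697
Step 3: 9-fold → factor 9
Overall dilution factor = 27.471 × 12.697 × 9 = 3139.1
Stock = 0.319 μg/mL × 3139.1 = 1001 μg/mL = 1.00 g/L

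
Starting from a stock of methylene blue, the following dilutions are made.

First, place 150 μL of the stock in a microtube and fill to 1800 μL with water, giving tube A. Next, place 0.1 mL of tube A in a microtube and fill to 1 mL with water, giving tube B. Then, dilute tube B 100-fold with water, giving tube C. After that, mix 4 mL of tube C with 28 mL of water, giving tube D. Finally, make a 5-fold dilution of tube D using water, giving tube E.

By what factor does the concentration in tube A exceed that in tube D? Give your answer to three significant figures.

Step 1: 150 μL brought to 1800 μL → factor 1800/150 = 12
Step 2: 0.1 mL brought to 1 mL → factor 1/0.1 = 10
Step 3: 100-fold → factor 100
Step 4: 4 mL + 28 mL = 32 mL total → factor 32/4 = 8
Dilution factor to tube A = 12; to tube D = 96000
[tube A]/[tube D] = (factor to tube D)/(factor to tube A) = 96000/12 = 8.00 × 10^3

8.00 × 10^3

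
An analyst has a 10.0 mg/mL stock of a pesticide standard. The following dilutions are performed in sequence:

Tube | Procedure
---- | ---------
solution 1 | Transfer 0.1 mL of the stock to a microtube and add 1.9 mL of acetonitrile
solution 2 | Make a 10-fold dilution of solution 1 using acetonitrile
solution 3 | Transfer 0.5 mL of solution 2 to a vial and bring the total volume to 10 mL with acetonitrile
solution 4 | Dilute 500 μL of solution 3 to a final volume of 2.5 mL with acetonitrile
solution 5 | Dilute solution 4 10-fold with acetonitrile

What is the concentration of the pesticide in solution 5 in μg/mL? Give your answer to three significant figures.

Step 1: 0.1 mL + 1.9 mL = 2 mL total → factor 2/0.1 = 20
Step 2: 10-fold → factor 10
Step 3: 0.5 mL brought to 10 mL → factor 10/0.5 = 20
Step 4: 500 μL brought to 2.5 mL → factor 2500/500 = 5
Step 5: 10-fold → factor 10
Overall dilution factor = 20 × 10 × 20 × 5 × 10 = 2 × 10^5
Final = 10.0 mg/mL / 2 × 10^5 = 5.000 × 10^-5 mg/mL = 0.0500 μg/mL

0.0500 μg/mL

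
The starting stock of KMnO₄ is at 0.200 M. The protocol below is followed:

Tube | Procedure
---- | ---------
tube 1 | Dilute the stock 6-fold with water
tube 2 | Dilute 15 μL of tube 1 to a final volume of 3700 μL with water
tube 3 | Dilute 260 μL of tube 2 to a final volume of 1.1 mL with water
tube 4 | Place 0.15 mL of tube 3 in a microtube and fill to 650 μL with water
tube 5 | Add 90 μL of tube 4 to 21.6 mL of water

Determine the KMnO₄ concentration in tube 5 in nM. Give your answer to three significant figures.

Step 1: 6-fold → factor 6
Step 2: 15 μL brought to 3700 μL → factor 3700/15 = 246.67
Step 3: 260 μL brought to 1.1 mL → factor 1100/260 = 4.2308
Step 4: 0.15 mL brought to 650 μL → factor 0.65/0.15 = 4.3333
Step 5: 90 μL + 21.6 mL = 21690 μL total → factor 21690/90 = 241
Overall dilution factor = 6 × 246.67 × 4.2308 × 4.3333 × 241 = 6.5391 × 10^6
Final = 0.200 M / 6.5391 × 10^6 = 3.059 × 10^-8 M = 30.6 nM

30.6 nM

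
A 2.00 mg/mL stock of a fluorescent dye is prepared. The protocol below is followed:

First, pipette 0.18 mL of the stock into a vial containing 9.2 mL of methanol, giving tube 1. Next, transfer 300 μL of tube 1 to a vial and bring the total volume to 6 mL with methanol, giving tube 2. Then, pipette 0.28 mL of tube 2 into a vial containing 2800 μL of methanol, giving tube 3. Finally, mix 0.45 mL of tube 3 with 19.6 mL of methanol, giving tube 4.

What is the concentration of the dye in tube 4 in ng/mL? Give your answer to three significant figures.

Step 1: 0.18 mL + 9.2 mL = 9.38 mL total → factor 9.38/0.18 = 52.111
Step 2: 300 μL brought to 6 mL → factor 6000/300 = 20
Step 3: 0.28 mL + 2800 μL = 3.08 mL total → factor 3.08/0.28 = 11
Step 4: 0.45 mL + 19.6 mL = 20.05 mL total → factor 20.05/0.45 = 44.556
Overall dilution factor = 52.111 × 20 × 11 × 44.556 = 5.108 × 10^5
Final = 2.00 mg/mL / 5.108 × 10^5 = 3.915 × 10^-6 mg/mL = 3.92 ng/mL

3.92 ng/mL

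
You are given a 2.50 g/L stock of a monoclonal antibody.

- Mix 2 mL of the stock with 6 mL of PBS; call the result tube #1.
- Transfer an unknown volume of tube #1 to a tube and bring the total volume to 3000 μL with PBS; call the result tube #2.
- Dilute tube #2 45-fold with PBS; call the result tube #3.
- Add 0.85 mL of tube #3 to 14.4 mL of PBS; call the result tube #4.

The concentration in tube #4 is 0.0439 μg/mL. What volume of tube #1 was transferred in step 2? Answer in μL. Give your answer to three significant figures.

170 μL

Step 1: 2 mL + 6 mL = 8 mL total → factor 8/2 = 4
Step 2: v brought to 3000 μL → factor = 3000 μL/v
Step 3: 45-fold → factor 45
Step 4: 0.85 mL + 14.4 mL = 15.25 mL total → factor 15.25/0.85 = 17.941
Product of known-step factors = 3229.4
Overall factor = 2.50 g/L / (0.0439 μg/mL) = 56948
Step-2 factor = 56948 / 3229.4 = 17.634
v = 3000 μL / 17.634 = 170 μL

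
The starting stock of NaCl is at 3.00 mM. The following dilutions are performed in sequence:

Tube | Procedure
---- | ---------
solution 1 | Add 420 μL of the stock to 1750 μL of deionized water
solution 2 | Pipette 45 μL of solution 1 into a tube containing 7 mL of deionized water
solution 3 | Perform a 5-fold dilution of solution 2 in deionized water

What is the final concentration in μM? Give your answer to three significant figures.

Step 1: 420 μL + 1750 μL = 2170 μL total → factor 2170/420 = 5.1667
Step 2: 45 μL + 7 mL = 7045 μL total → factor 7045/45 = 156.56
Step 3: 5-fold → factor 5
Overall dilution factor = 5.1667 × 156.56 × 5 = 4044.4
Final = 3.00 mM / 4044.4 = 0.0007418 mM = 0.742 μM

0.742 μM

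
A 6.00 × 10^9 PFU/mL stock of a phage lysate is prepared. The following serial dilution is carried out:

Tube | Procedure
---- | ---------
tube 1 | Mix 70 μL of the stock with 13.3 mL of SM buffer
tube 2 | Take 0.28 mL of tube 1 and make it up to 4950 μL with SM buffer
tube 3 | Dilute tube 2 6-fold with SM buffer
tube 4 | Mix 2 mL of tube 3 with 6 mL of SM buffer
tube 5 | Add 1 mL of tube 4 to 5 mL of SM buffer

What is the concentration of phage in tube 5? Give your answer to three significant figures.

1.23 × 10^4 PFU/mL

Step 1: 70 μL + 13.3 mL = 13370 μL total → factor 13370/70 = 191
Step 2: 0.28 mL brought to 4950 μL → factor 4.95/0.28 = 17.679
Step 3: 6-fold → factor 6
Step 4: 2 mL + 6 mL = 8 mL total → factor 8/2 = 4
Step 5: 1 mL + 5 mL = 6 mL total → factor 6/1 = 6
Overall dilution factor = 191 × 17.679 × 6 × 4 × 6 = 4.8623 × 10^5
Final = 6.00 × 10^9 PFU/mL / 4.8623 × 10^5 = 1.23 × 10^4 PFU/mL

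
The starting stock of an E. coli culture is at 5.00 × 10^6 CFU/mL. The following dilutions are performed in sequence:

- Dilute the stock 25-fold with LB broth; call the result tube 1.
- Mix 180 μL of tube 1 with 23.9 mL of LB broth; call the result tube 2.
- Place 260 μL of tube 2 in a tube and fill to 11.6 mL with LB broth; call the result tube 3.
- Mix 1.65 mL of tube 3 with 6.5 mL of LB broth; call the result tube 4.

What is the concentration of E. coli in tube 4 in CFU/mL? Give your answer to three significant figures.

6.78 CFU/mL

Step 1: 25-fold → factor 25
Step 2: 180 μL + 23.9 mL = 24080 μL total → factor 24080/180 = 133.78
Step 3: 260 μL brought to 11.6 mL → factor 11600/260 = 44.615
Step 4: 1.65 mL + 6.5 mL = 8.15 mL total → factor 8.15/1.65 = 4.9394
Overall dilution factor = 25 × 133.78 × 44.615 × 4.9394 = 7.3703 × 10^5
Final = 5.00 × 10^6 CFU/mL / 7.3703 × 10^5 = 6.78 CFU/mL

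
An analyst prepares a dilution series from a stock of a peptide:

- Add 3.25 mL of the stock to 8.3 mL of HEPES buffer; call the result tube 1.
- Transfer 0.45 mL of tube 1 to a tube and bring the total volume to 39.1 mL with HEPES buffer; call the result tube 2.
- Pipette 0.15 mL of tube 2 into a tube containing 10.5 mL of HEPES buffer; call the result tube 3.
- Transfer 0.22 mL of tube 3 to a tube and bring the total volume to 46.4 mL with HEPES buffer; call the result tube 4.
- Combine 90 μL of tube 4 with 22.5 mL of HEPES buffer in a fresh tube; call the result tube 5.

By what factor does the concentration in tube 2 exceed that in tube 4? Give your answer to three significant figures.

Step 1: 3.25 mL + 8.3 mL = 11.55 mL total → factor 11.55/3.25 = 3.5538
Step 2: 0.45 mL brought to 39.1 mL → factor 39.1/0.45 = 86.889
Step 3: 0.15 mL + 10.5 mL = 10.65 mL total → factor 10.65/0.15 = 71
Step 4: 0.22 mL brought to 46.4 mL → factor 46.4/0.22 = 210.91
Dilution factor to tube 2 = 308.79; to tube 4 = 4.624 × 10^6
[tube 2]/[tube 4] = (factor to tube 4)/(factor to tube 2) = 4.624 × 10^6/308.79 = 1.50 × 10^4

1.50 × 10^4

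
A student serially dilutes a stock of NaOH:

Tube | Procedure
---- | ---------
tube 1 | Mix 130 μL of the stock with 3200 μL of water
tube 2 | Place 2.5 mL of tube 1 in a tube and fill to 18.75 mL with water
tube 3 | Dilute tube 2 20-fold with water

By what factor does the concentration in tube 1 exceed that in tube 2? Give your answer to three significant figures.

7.50

Step 1: 130 μL + 3200 μL = 3330 μL total → factor 3330/130 = 25.615
Step 2: 2.5 mL brought to 18.75 mL → factor 18.75/2.5 = 7.5
Dilution factor to tube 1 = 25.615; to tube 2 = 192.12
[tube 1]/[tube 2] = (factor to tube 2)/(factor to tube 1) = 192.12/25.615 = 7.50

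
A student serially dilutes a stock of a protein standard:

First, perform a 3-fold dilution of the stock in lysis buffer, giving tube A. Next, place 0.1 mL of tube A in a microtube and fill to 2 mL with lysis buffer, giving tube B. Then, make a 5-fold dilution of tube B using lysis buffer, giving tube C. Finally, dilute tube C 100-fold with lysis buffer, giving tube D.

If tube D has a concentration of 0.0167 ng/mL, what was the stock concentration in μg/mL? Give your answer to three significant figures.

0.501 μg/mL

Step 1: 3-fold → factor 3
Step 2: 0.1 mL brought to 2 mL → factor 2/0.1 = 20
Step 3: 5-fold → factor 5
Step 4: 100-fold → factor 100
Overall dilution factor = 3 × 20 × 5 × 100 = 30000
Stock = 0.0167 ng/mL × 30000 = 501.0 ng/mL = 0.501 μg/mL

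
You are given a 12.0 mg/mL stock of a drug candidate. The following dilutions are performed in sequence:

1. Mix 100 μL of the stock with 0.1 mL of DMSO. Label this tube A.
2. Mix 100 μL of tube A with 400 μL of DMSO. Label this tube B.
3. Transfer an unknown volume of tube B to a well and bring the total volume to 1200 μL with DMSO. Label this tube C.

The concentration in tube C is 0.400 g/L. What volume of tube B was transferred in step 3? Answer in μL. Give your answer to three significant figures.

Step 1: 100 μL + 0.1 mL = 200 μL total → factor 200/100 = 2
Step 2: 100 μL + 400 μL = 500 μL total → factor 500/100 = 5
Step 3: v brought to 1200 μL → factor = 1200 μL/v
Product of known-step factors = 10
Overall factor = 12.0 mg/mL / (0.400 g/L) = 30
Step-3 factor = 30 / 10 = 3
v = 1200 μL / 3 = 400 μL

400 μL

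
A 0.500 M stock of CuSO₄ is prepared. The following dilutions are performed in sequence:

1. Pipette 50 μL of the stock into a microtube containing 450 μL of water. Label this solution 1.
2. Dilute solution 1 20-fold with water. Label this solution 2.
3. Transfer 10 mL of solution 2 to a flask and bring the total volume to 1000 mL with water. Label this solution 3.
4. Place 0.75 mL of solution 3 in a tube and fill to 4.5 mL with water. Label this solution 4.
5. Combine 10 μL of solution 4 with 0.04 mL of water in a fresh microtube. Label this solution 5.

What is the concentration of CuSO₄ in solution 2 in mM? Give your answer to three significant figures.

2.50 mM

Step 1: 50 μL + 450 μL = 500 μL total → factor 500/50 = 10
Step 2: 20-fold → factor 20
Dilution factor through solution 2 = 10 × 20 = 200
[solution 2] = 0.500 M / 200 = 0.002500 M = 2.50 mM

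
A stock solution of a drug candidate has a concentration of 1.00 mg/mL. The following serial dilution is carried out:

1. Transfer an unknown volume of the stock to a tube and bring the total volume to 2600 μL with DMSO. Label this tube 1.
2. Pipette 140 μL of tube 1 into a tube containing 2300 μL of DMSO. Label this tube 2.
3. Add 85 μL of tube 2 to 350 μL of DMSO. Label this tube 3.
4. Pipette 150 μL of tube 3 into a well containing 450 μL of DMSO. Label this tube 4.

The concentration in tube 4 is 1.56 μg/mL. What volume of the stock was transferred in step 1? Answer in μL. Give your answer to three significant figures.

Step 1: v brought to 2600 μL → factor = 2600 μL/v
Step 2: 140 μL + 2300 μL = 2440 μL total → factor 2440/140 = 17.429
Step 3: 85 μL + 350 μL = 435 μL total → factor 435/85 = 5.1176
Step 4: 150 μL + 450 μL = 600 μL total → factor 600/150 = 4
Product of known-step factors = 356.77
Overall factor = 1.00 mg/mL / (1.56 μg/mL) = 641.03
Step-1 factor = 641.03 / 356.77 = 1.7967
v = 2600 μL / 1.7967 = 1.45 × 10^3 μL

1.45 × 10^3 μL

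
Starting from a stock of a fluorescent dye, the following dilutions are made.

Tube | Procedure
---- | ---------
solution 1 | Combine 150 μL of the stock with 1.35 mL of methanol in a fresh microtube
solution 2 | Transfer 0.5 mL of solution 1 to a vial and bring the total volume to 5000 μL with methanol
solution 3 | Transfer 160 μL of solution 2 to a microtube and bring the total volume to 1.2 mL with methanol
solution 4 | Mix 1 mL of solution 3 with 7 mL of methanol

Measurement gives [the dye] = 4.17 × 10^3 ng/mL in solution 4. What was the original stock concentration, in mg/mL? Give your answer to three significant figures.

Step 1: 150 μL + 1.35 mL = 1500 μL total → factor 1500/150 = 10
Step 2: 0.5 mL brought to 5000 μL → factor 5/0.5 = 10
Step 3: 160 μL brought to 1.2 mL → factor 1200/160 = 7.5
Step 4: 1 mL + 7 mL = 8 mL total → factor 8/1 = 8
Overall dilution factor = 10 × 10 × 7.5 × 8 = 6000
Stock = 4.17 × 10^3 ng/mL × 6000 = 2.502 × 10^7 ng/mL = 25.0 mg/mL

25.0 mg/mL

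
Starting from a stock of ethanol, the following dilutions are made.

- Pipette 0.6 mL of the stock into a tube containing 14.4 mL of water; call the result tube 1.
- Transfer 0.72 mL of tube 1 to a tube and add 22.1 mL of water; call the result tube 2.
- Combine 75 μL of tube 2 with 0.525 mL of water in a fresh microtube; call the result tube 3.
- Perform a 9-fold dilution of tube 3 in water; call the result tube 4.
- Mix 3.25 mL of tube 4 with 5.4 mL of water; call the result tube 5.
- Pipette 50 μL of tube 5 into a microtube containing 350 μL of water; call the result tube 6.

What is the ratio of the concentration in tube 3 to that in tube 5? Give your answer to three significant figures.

24.0

Step 1: 0.6 mL + 14.4 mL = 15 mL total → factor 15/0.6 = 25
Step 2: 0.72 mL + 22.1 mL = 22.82 mL total → factor 22.82/0.72 = 31.694
Step 3: 75 μL + 0.525 mL = 600 μL total → factor 600/75 = 8
Step 4: 9-fold → factor 9
Step 5: 3.25 mL + 5.4 mL = 8.65 mL total → factor 8.65/3.25 = 2.6615
Dilution factor to tube 3 = 6338.9; to tube 5 = 1.5184 × 10^5
[tube 3]/[tube 5] = (factor to tube 5)/(factor to tube 3) = 1.5184 × 10^5/6338.9 = 24.0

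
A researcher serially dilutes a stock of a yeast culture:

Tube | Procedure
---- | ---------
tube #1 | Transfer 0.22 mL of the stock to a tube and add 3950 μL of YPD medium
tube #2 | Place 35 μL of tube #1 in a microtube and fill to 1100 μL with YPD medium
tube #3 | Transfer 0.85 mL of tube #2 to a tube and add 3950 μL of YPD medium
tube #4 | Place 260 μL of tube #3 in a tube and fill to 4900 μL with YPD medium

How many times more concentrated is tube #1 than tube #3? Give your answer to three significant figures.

Step 1: 0.22 mL + 3950 μL = 4.17 mL total → factor 4.17/0.22 = 18.955
Step 2: 35 μL brought to 1100 μL → factor 1100/35 = 31.429
Step 3: 0.85 mL + 3950 μL = 4.8 mL total → factor 4.8/0.85 = 5.6471
Dilution factor to tube #1 = 18.955; to tube #3 = 3364
[tube #1]/[tube #3] = (factor to tube #3)/(factor to tube #1) = 3364/18.955 = 177

177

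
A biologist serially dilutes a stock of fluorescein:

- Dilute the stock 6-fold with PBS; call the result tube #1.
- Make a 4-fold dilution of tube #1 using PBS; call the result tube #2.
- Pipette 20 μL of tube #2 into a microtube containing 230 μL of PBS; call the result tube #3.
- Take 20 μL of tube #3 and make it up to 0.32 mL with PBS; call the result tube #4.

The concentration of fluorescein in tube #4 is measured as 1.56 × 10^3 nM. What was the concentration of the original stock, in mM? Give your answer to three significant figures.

Step 1: 6-fold → factor 6
Step 2: 4-fold → factor 4
Step 3: 20 μL + 230 μL = 250 μL total → factor 250/20 = 12.5
Step 4: 20 μL brought to 0.32 mL → factor 320/20 = 16
Overall dilution factor = 6 × 4 × 12.5 × 16 = 4800
Stock = 1.56 × 10^3 nM × 4800 = 7.488 × 10^6 nM = 7.49 mM

7.49 mM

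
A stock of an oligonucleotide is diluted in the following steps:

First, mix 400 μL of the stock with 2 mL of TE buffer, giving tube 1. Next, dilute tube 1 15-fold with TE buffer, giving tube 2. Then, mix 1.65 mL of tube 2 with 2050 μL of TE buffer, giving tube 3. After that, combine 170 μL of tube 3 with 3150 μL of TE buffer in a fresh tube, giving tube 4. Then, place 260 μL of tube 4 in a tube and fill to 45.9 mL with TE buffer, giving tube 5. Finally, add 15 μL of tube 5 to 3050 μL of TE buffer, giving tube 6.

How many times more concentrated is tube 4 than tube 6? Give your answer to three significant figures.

Step 1: 400 μL + 2 mL = 2400 μL total → factor 2400/400 = 6
Step 2: 15-fold → factor 15
Step 3: 1.65 mL + 2050 μL = 3.7 mL total → factor 3.7/1.65 = 2.2424
Step 4: 170 μL + 3150 μL = 3320 μL total → factor 3320/170 = 19.529
Step 5: 260 μL brought to 45.9 mL → factor 45900/260 = 176.54
Step 6: 15 μL + 3050 μL = 3065 μL total → factor 3065/15 = 204.33
Dilution factor to tube 4 = 3941.4; to tube 6 = 1.4218 × 10^8
[tube 4]/[tube 6] = (factor to tube 6)/(factor to tube 4) = 1.4218 × 10^8/3941.4 = 3.61 × 10^4

3.61 × 10^4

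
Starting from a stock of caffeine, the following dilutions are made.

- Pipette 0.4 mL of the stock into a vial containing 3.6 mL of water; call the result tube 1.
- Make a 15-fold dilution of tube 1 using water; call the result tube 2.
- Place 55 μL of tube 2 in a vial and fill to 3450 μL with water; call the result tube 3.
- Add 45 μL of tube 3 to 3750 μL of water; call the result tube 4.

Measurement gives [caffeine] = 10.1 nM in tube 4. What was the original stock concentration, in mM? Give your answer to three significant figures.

Step 1: 0.4 mL + 3.6 mL = 4 mL total → factor 4/0.4 = 10
Step 2: 15-fold → factor 15
Step 3: 55 μL brought to 3450 μL → factor 3450/55 = 62.727
Step 4: 45 μL + 3750 μL = 3795 μL total → factor 3795/45 = 84.333
Overall dilution factor = 10 × 15 × 62.727 × 84.333 = 7.935 × 10^5
Stock = 10.1 nM × 7.935 × 10^5 = 8.014 × 10^6 nM = 8.01 mM

8.01 mM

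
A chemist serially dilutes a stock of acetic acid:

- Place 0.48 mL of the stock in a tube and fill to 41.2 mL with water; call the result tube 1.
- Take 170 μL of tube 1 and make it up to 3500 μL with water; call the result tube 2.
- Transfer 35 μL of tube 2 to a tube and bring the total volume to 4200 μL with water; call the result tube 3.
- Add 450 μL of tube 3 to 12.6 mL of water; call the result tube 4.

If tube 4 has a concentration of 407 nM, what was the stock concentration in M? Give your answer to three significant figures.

2.50 M

Step 1: 0.48 mL brought to 41.2 mL → factor 41.2/0.48 = 85.833
Step 2: 170 μL brought to 3500 μL → factor 3500/170 = 20.588
Step 3: 35 μL brought to 4200 μL → factor 4200/35 = 120
Step 4: 450 μL + 12.6 mL = 13050 μL total → factor 13050/450 = 29
Overall dilution factor = 85.833 × 20.588 × 120 × 29 = 6.1497 × 10^6
Stock = 407 nM × 6.1497 × 10^6 = 2.503 × 10^9 nM = 2.50 M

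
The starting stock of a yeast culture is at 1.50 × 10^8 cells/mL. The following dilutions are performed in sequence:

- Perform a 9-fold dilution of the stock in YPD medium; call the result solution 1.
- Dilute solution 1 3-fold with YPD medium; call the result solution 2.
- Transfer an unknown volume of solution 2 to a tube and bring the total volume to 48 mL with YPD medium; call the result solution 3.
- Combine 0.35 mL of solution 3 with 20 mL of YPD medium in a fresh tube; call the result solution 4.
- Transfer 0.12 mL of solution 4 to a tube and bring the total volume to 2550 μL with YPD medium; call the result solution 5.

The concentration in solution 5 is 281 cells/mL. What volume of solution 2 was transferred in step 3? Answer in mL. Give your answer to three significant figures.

Step 1: 9-fold → factor 9
Step 2: 3-fold → factor 3
Step 3: v brought to 48 mL → factor = 48 mL/v
Step 4: 0.35 mL + 20 mL = 20.35 mL total → factor 20.35/0.35 = 58.143
Step 5: 0.12 mL brought to 2550 μL → factor 2.55/0.12 = 21.25
Product of known-step factors = 33359
Overall factor = 1.50 × 10^8 cells/mL / (281 cells/mL) = 5.3381 × 10^5
Step-3 factor = 5.3381 × 10^5 / 33359 = 16.002
v = 48 mL / 16.002 = 3.00 mL

3.00 mL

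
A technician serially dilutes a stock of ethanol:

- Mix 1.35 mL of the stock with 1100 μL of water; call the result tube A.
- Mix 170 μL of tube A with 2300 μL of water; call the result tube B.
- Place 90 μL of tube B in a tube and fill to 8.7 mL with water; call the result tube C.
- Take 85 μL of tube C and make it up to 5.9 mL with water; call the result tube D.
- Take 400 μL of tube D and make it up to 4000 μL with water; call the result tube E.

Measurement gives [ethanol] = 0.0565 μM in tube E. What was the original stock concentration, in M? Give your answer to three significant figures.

Step 1: 1.35 mL + 1100 μL = 2.45 mL total → factor 2.45/1.35 = 1.8148
Step 2: 170 μL + 2300 μL = 2470 μL total → factor 2470/170 = 14.529
Step 3: 90 μL brought to 8.7 mL → factor 8700/90 = 96.667
Step 4: 85 μL brought to 5.9 mL → factor 5900/85 = 69.412
Step 5: 400 μL brought to 4000 μL → factor 4000/400 = 10
Overall dilution factor = 1.8148 × 14.529 × 96.667 × 69.412 × 10 = 1.7693 × 10^6
Stock = 0.0565 μM × 1.7693 × 10^6 = 9.996 × 10^4 μM = 0.100 M

0.100 M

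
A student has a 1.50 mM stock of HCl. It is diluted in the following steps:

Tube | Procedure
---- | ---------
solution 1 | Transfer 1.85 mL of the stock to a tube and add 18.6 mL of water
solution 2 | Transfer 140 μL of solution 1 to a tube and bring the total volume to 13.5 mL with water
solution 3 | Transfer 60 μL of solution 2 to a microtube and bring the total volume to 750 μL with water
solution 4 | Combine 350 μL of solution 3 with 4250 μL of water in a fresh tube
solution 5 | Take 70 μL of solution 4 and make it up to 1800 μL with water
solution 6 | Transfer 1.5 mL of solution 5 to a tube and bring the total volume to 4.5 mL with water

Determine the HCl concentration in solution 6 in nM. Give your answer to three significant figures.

Step 1: 1.85 mL + 18.6 mL = 20.45 mL total → factor 20.45/1.85 = 11.054
Step 2: 140 μL brought to 13.5 mL → factor 13500/140 = 96.429
Step 3: 60 μL brought to 750 μL → factor 750/60 = 12.5
Step 4: 350 μL + 4250 μL = 4600 μL total → factor 4600/350 = 13.143
Step 5: 70 μL brought to 1800 μL → factor 1800/70 = 25.714
Step 6: 1.5 mL brought to 4.5 mL → factor 4.5/1.5 = 3
Overall dilution factor = 11.054 × 96.429 × 12.5 × 13.143 × 25.714 × 3 = 1.3509 × 10^7
Final = 1.50 mM / 1.3509 × 10^7 = 1.110 × 10^-7 mM = 0.111 nM

0.111 nM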